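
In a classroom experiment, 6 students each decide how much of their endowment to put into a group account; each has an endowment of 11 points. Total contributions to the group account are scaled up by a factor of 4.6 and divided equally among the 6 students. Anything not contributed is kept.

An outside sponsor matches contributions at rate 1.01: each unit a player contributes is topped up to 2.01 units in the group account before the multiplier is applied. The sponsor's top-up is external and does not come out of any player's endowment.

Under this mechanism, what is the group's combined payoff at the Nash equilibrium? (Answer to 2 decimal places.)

610.24 points

With the mechanism, a contributed unit returns 4.6 × 2.01 / 6 = 1.5410 per unit of net cost to the contributor — now above 1 — so contributing fully is weakly dominant for every player.
At the Nash equilibrium everyone contributes 11. Group total payoff = 4.6 × 2.01 × 66 = 610.24.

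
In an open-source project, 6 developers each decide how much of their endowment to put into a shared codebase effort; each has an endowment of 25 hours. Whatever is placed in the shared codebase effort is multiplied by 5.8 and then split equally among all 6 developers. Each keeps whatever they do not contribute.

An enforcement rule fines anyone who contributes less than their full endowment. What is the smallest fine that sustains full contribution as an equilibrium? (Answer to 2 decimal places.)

Given the others contribute fully, the best deviation is to contribute 0 (any partial contribution still incurs the fine and gives up units whose private return 0.9667 is below 1).
Deviating from 25 to 0 saves 25 hours but forfeits the deviator's share of the drop in the shared codebase effort: 5.8/6 × 25 = 24.17.
So the deviation gain is 25 − 24.17 = 0.83, and the fine must be at least 0.83 hours to wipe it out.

0.83 hours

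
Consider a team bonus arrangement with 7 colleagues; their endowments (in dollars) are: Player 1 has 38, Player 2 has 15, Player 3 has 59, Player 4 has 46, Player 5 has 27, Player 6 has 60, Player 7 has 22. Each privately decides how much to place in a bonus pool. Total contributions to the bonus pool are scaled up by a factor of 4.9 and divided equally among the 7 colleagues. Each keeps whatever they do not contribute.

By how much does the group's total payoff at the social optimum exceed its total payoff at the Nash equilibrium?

1041.30 dollars

The private return per contributed unit is 4.9/7 = 0.7000 < 1 for every player regardless of endowment, so the Nash equilibrium is zero contribution and the group total is Σ E_j = 38 + 15 + 59 + 46 + 27 + 60 + 22 = 267.
Each contributed unit returns 4.900 to the group, so the social optimum is full contribution by everyone: group total = 4.900 × 267 = 1308.30.
Efficiency loss = (4.900 − 1) × 267 = 1041.30.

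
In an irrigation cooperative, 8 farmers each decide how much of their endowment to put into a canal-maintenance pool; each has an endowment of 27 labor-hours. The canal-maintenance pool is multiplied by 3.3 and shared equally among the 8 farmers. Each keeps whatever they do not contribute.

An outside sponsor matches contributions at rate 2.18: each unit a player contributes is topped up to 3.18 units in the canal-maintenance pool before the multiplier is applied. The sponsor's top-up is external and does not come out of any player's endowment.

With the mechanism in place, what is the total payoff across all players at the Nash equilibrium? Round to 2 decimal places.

2266.70 labor-hours

The effective private return per unit is now 3.3 × 3.18 / 8 = 1.3118 > 1, so every player's dominant strategy flips to full contribution.
At the Nash equilibrium everyone contributes 27. Group total payoff = 3.3 × 3.18 × 216 = 2266.70.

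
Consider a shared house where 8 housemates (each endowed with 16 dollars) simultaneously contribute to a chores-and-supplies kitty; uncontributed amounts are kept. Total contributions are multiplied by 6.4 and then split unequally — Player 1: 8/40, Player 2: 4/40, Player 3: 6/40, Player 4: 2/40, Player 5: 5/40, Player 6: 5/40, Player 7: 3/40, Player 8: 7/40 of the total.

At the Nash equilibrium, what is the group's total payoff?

300.80 dollars

Player j's private return per contributed unit is 6.4 × (j's share). Contributing is weakly dominant for j when that share is at least 1/6.4 = 0.1563, and contributing 0 is dominant otherwise.
Player 1 and Player 8 clear that bar, contributing 16 each; the remaining 6 contribute 0. Total contributed: 32.
The chores-and-supplies kitty pays out 6.4 × 32 = 204.80 in total (split across the unequal shares, but the aggregate is all that matters for the group sum).
The 6 free-riders keep 16 each, adding 96. Group total = 96 + 204.80 = 300.80.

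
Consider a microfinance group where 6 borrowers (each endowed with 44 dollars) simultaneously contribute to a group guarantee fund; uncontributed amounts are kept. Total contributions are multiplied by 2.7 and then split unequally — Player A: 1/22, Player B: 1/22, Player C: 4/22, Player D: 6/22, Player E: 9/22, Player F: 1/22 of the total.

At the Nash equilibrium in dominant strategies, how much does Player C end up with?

A player with share s gets back 2.7·s per unit contributed, so full contribution is dominant for anyone with s > 1/2.7 = 0.3704 and zero contribution is dominant for anyone below.
Only Player E (9/22) clears that bar, contributing 44; the remaining 5 contribute 0. Total contributed: 44.
Player C keeps 44 and receives 2.7 × 44 × 4/22 = 21.60 from the group guarantee fund, for a payoff of 65.60.

65.60 dollars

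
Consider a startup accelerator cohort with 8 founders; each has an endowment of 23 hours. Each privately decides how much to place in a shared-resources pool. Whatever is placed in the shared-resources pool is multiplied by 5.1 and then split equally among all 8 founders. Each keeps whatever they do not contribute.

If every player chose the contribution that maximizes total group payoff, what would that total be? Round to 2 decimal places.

938.40 hours

Each contributed unit returns 5.100 to the group as a whole (0.6375 to each of 8 players), which exceeds 1, so the social optimum is full contribution: group total = 5.100 × 184 = 938.40.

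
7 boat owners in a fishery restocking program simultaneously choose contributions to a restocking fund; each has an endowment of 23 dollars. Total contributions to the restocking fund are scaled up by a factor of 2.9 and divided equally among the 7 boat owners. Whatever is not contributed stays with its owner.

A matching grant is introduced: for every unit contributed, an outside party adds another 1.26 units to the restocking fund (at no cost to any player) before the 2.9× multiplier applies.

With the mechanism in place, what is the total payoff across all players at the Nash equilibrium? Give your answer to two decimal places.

The effective private return is 2.9 × 2.26 / 7 = 0.9363, which is still under 1, so the mechanism doesn't change anyone's dominant strategy: zero contribution.
Everyone keeps their endowment and the group total is 7 × 23 = 161.

161.00 dollars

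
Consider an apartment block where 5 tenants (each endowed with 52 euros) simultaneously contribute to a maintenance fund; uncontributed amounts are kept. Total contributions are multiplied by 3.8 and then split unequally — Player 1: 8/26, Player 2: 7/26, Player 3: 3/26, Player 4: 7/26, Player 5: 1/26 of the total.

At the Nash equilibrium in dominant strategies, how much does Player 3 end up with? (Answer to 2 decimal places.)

120.40 euros

A player with share s gets back 3.8·s per unit contributed, so full contribution is dominant for anyone with s > 1/3.8 = 0.2632 and zero contribution is dominant for anyone below.
Player 1, Player 2 and Player 4 clear that bar, contributing 52 each; the remaining 2 contribute 0. Total contributed: 156.
Player 3 keeps 52 and receives 3.8 × 156 × 3/26 = 68.40 from the maintenance fund, for a payoff of 120.40.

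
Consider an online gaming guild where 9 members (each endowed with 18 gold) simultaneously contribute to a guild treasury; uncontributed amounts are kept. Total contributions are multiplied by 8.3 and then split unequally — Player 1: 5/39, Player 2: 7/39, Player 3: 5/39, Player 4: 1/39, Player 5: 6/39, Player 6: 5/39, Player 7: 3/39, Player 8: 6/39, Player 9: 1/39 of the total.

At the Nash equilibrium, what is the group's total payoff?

Each unit j contributes comes back to j as 8.3 × (j's share), so j prefers to contribute only if that share exceeds 1/8.3 = 0.1205; otherwise keeping the unit dominates.
Player 1, Player 2, Player 3, Player 5, Player 6 and Player 8 clear that bar, contributing 18 each; the remaining 3 contribute 0. Total contributed: 108.
The guild treasury pays out 8.3 × 108 = 896.40 in total (split across the unequal shares, but the aggregate is all that matters for the group sum).
The 3 free-riders keep 18 each, adding 54. Group total = 54 + 896.40 = 950.40.

950.40 gold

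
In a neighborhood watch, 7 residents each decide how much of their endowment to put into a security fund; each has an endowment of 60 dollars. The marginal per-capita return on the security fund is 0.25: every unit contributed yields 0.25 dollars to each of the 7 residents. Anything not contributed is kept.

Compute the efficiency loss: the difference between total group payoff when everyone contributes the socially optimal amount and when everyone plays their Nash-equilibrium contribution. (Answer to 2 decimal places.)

315.00 dollars

The private return per contributed unit is 0.25 < 1, so contributing 0 is dominant for every player. At the Nash equilibrium everyone keeps their 60, and the group total is 7 × 60 = 420.
Each contributed unit returns 1.750 to the group as a whole (0.25 to each of 7 players), which exceeds 1, so the social optimum is full contribution: group total = 1.750 × 420 = 735.00.
Efficiency loss = 735.00 − 420 = 315.00.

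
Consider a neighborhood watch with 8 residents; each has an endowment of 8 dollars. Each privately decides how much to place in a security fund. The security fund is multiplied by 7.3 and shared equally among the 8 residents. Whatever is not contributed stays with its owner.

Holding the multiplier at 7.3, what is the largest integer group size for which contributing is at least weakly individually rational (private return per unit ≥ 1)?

Private return per unit is 7.3/(group size), which is ≥ 1 whenever the group size is ≤ 7.3.
The largest such integer is 7.

7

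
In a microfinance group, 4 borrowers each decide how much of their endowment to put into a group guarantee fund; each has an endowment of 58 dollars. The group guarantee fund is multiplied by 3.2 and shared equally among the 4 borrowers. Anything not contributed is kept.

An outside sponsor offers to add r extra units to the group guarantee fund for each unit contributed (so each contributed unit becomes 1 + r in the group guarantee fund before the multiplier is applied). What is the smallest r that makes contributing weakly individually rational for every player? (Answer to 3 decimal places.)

With matching at rate r, one contributed unit becomes (1 + r) in the group guarantee fund and returns 3.2 × (1 + r) / 4 to the contributor.
Setting this equal to 1: 1 + r = 4/3.2 = 1.2500.
So the minimum matching rate is r = 1.2500 − 1 = 0.250.

0.250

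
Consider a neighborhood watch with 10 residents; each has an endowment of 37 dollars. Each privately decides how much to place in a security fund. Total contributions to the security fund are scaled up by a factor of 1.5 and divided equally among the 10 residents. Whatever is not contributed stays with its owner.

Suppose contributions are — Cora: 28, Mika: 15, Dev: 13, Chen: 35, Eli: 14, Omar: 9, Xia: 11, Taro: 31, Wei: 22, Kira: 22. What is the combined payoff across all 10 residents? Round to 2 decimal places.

Total contributed: 28 + 15 + 13 + 35 + 14 + 9 + 11 + 31 + 22 + 22 = 200; total kept: 10 × 37 − 200 = 170.
The security fund pays out 1.5 × 200 = 300.00 in aggregate.
Group total = 170 + 300.00 = 470.00.

470.00 dollars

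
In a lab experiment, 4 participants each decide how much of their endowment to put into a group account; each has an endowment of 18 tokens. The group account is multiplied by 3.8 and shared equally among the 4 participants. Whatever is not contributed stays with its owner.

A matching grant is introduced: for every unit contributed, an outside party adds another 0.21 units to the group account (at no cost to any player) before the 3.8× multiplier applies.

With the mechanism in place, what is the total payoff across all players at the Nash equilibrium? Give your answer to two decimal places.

331.06 tokens

The effective private return per unit is now 3.8 × 1.21 / 4 = 1.1495 > 1, so every player's dominant strategy flips to full contribution.
So the Nash equilibrium is full contribution by all 4; the group earns 3.8 × 1.21 × 72 = 331.06.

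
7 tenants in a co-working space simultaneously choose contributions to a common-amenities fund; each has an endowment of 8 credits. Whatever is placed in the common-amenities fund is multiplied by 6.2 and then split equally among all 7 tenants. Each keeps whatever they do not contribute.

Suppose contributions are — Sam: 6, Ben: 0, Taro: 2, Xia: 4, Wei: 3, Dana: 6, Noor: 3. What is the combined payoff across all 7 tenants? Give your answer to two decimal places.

180.80 credits

Total contributed: 6 + 0 + 2 + 4 + 3 + 6 + 3 = 24; total kept: 7 × 8 − 24 = 32.
The common-amenities fund pays out 6.2 × 24 = 148.80 in aggregate.
Group total = 32 + 148.80 = 180.80.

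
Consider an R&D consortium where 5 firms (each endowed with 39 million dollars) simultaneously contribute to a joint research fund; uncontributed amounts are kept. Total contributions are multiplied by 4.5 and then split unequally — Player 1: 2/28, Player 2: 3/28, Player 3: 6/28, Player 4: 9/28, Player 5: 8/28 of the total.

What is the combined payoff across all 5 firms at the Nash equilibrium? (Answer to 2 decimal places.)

468.00 million dollars

A player with share s gets back 4.5·s per unit contributed, so full contribution is dominant for anyone with s > 1/4.5 = 0.2222 and zero contribution is dominant for anyone below.
Player 4 and Player 5 are above the threshold, contributing 39 each; the remaining 3 contribute 0. Total contributed: 78.
The joint research fund pays out 4.5 × 78 = 351.00 in total (split across the unequal shares, but the aggregate is all that matters for the group sum).
The 3 free-riders keep 39 each, adding 117. Group total = 117 + 351.00 = 468.00.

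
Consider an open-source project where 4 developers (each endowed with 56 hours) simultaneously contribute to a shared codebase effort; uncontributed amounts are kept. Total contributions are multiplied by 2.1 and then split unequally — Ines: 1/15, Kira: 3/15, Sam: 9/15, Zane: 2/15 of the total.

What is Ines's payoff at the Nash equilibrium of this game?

Player j's private return per contributed unit is 2.1 × (j's share). Contributing is weakly dominant for j when that share is at least 1/2.1 = 0.4762, and contributing 0 is dominant otherwise.
The only share above 0.4762 is Sam's 9/15, contributing 56; the remaining 3 contribute 0. Total contributed: 56.
Ines keeps 56 and receives 2.1 × 56 × 1/15 = 7.84 from the shared codebase effort, for a payoff of 63.84.

63.84 hours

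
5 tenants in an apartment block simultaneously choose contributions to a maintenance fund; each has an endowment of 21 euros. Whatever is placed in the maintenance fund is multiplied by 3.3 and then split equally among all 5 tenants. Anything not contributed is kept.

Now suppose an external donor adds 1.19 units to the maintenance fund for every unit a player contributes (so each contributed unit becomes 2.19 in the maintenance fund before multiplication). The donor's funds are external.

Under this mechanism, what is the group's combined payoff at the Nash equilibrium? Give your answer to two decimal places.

With the mechanism, a contributed unit returns 3.3 × 2.19 / 5 = 1.4454 per unit of net cost to the contributor — now above 1 — so contributing fully is weakly dominant for every player.
So the Nash equilibrium is full contribution by all 5; the group earns 3.3 × 2.19 × 105 = 758.84.

758.84 euros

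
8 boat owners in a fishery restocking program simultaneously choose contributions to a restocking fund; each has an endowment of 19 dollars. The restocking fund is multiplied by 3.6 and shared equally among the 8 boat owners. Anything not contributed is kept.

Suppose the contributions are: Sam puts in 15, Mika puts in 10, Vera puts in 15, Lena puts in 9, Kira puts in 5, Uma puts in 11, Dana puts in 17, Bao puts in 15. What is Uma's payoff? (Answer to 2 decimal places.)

Total contributed: 15 + 10 + 15 + 9 + 5 + 11 + 17 + 15 = 97.
Each receives 3.6 × 97 / 8 = 43.65 from the restocking fund.
Uma keeps 19 − 11 = 8, so Uma's payoff is 8 + 43.65 = 51.65.

51.65 dollars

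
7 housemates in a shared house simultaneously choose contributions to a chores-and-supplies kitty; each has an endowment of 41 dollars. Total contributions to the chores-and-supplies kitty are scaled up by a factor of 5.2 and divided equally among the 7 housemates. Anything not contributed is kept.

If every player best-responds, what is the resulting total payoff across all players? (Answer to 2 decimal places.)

Each contributed unit returns 5.2/7 = 0.7429 to its contributor — below 1 — so contributing 0 is dominant for every player. At the Nash equilibrium everyone keeps their 41, and the group total is 7 × 41 = 287.

287.00 dollars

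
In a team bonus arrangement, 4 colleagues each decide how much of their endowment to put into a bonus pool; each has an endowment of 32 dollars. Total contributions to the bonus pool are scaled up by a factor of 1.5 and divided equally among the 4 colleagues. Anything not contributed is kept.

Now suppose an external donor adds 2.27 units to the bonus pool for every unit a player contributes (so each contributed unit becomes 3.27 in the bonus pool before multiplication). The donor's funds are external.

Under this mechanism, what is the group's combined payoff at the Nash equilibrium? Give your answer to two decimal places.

627.84 dollars

Under the mechanism each unit contributed yields 1.5 × 3.27 / 4 = 1.2263 back to its contributor per unit of net cost, which exceeds 1, making full contribution the dominant choice for everyone.
So the Nash equilibrium is full contribution by all 4; the group earns 1.5 × 3.27 × 128 = 627.84.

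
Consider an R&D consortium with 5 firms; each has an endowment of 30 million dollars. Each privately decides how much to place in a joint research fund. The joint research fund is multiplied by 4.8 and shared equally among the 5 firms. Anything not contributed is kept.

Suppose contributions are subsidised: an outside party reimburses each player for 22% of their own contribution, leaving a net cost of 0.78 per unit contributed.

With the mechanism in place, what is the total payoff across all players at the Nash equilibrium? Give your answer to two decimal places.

The effective private return per unit is now (4.8/5) / 0.78 = 1.2308 > 1, so every player's dominant strategy flips to full contribution.
So the Nash equilibrium is full contribution by all 5; the group earns 5 × (30 × 0.22 + 4.8 × 30) = 753.00.

753.00 million dollars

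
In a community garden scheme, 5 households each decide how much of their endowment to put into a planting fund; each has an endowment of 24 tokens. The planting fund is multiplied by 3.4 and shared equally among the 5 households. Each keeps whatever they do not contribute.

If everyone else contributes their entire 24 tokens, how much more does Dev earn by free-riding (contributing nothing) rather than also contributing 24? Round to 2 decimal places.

7.68 tokens

Switching from a contribution of 24 to 0 lets Dev keep an extra 24 tokens, but lowers the planting fund by 24, which costs Dev their own share of that drop: 3.4/5 × 24 = 16.32.
Net gain = 24 − 16.32 = 7.68. The private return per contributed unit (0.6800) is below 1, so free-riding is indeed the best response regardless of what the others do.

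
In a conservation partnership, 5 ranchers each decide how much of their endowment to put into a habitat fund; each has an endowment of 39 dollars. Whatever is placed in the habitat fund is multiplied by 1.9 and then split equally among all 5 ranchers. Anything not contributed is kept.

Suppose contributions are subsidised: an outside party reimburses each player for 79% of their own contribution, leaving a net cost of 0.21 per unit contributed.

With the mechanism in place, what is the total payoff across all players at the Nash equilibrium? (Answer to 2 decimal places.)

The effective private return per unit is now (1.9/5) / 0.21 = 1.8095 > 1, so every player's dominant strategy flips to full contribution.
So the Nash equilibrium is full contribution by all 5; the group earns 5 × (39 × 0.79 + 1.9 × 39) = 524.55.

524.55 dollars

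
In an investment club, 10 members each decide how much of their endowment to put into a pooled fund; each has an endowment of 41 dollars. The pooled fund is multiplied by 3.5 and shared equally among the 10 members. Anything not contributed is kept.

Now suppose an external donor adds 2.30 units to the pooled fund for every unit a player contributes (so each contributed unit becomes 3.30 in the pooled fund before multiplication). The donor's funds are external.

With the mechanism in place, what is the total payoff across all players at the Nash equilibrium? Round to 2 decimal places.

4735.50 dollars

The effective private return per unit is now 3.5 × 3.30 / 10 = 1.1550 > 1, so every player's dominant strategy flips to full contribution.
At the Nash equilibrium everyone contributes 41. Group total payoff = 3.5 × 3.30 × 410 = 4735.50.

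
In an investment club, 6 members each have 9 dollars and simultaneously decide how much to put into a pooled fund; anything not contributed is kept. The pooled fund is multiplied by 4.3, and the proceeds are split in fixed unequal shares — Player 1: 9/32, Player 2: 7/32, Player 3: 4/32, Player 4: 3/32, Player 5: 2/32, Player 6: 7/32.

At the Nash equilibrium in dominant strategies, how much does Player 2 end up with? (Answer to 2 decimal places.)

A player with share s gets back 4.3·s per unit contributed, so full contribution is dominant for anyone with s > 1/4.3 = 0.2326 and zero contribution is dominant for anyone below.
The only share above 0.2326 is Player 1's 9/32, contributing 9; the remaining 5 contribute 0. Total contributed: 9.
Player 2 keeps 9 and receives 4.3 × 9 × 7/32 = 8.47 from the pooled fund, for a payoff of 17.47.

17.47 dollars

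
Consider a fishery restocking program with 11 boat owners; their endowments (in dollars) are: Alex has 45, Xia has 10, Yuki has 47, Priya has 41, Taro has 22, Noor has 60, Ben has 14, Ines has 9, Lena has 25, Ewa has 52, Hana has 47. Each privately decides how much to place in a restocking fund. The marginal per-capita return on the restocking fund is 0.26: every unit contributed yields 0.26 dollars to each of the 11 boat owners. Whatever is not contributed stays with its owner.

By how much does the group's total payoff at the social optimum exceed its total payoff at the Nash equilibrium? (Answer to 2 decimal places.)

691.92 dollars

The private return per contributed unit is 0.26 < 1 for everyone, so the Nash equilibrium is zero contribution and the group total is Σ E_j = 45 + 10 + 47 + 41 + 22 + 60 + 14 + 9 + 25 + 52 + 47 = 372.
Each contributed unit returns 2.860 to the group, so the social optimum is full contribution by everyone: group total = 2.860 × 372 = 1063.92.
Efficiency loss = (2.860 − 1) × 372 = 691.92.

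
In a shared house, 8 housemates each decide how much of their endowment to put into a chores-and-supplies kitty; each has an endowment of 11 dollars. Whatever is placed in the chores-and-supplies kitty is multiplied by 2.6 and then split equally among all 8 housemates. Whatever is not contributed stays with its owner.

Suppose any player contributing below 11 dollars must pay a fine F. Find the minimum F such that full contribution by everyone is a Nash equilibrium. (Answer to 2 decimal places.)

Given the others contribute fully, the best deviation is to contribute 0 (any partial contribution still incurs the fine and gives up units whose private return 0.3250 is below 1).
Deviating from 11 to 0 saves 11 dollars but forfeits the deviator's share of the drop in the chores-and-supplies kitty: 2.6/8 × 11 = 3.57.
So the deviation gain is 11 − 3.57 = 7.43, and the fine must be at least 7.43 dollars to wipe it out.

7.43 dollars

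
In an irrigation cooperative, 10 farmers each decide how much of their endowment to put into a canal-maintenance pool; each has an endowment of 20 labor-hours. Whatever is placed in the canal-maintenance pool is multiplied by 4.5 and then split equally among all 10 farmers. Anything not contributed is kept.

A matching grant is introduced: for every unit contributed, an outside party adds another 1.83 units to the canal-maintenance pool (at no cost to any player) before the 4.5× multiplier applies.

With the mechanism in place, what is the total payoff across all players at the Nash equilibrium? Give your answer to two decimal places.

2547.00 labor-hours

With the mechanism, a contributed unit returns 4.5 × 2.83 / 10 = 1.2735 per unit of net cost to the contributor — now above 1 — so contributing fully is weakly dominant for every player.
So the Nash equilibrium is full contribution by all 10; the group earns 4.5 × 2.83 × 200 = 2547.00.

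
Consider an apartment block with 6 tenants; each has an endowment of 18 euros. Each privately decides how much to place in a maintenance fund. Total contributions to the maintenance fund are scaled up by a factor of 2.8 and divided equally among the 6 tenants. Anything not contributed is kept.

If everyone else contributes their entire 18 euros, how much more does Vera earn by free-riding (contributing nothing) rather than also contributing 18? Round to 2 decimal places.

Switching from a contribution of 18 to 0 lets Vera keep an extra 18 euros, but lowers the maintenance fund by 18, which costs Vera their own share of that drop: 2.8/6 × 18 = 8.40.
Net gain = 18 − 8.40 = 9.60. The private return per contributed unit (0.4667) is below 1, so free-riding is indeed the best response regardless of what the others do.

9.60 euros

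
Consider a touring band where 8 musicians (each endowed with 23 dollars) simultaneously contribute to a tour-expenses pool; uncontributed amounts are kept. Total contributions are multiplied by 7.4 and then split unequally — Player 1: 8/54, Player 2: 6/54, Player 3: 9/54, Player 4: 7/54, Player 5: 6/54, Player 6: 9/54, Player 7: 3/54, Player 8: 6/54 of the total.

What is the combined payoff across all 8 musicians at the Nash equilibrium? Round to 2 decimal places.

625.60 dollars

Player j's private return per contributed unit is 7.4 × (j's share). Contributing is weakly dominant for j when that share is at least 1/7.4 = 0.1351, and contributing 0 is dominant otherwise.
The shares above 0.1351 belong to Player 1, Player 3 and Player 6, contributing 23 each; the remaining 5 contribute 0. Total contributed: 69.
The tour-expenses pool pays out 7.4 × 69 = 510.60 in total (split across the unequal shares, but the aggregate is all that matters for the group sum).
The 5 free-riders keep 23 each, adding 115. Group total = 115 + 510.60 = 625.60.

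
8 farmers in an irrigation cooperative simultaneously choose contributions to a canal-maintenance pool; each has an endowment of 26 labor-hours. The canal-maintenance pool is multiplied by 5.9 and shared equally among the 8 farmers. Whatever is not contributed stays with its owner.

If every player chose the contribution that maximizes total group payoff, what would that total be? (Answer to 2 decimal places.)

1227.20 labor-hours

Each contributed unit returns 5.900 to the group as a whole (0.7375 to each of 8 players), which exceeds 1, so the social optimum is full contribution: group total = 5.900 × 208 = 1227.20.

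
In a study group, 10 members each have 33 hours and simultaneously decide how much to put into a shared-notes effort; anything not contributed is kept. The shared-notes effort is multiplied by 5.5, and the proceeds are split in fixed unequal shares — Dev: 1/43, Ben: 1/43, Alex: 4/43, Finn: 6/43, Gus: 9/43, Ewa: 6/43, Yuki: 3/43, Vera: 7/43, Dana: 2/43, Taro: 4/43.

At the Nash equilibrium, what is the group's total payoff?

Player j's private return per contributed unit is 5.5 × (j's share). Contributing is weakly dominant for j when that share is at least 1/5.5 = 0.1818, and contributing 0 is dominant otherwise.
Only Gus (9/43) clears that bar, contributing 33; the remaining 9 contribute 0. Total contributed: 33.
The shared-notes effort pays out 5.5 × 33 = 181.50 in total (split across the unequal shares, but the aggregate is all that matters for the group sum).
The 9 free-riders keep 33 each, adding 297. Group total = 297 + 181.50 = 478.50.

478.50 hours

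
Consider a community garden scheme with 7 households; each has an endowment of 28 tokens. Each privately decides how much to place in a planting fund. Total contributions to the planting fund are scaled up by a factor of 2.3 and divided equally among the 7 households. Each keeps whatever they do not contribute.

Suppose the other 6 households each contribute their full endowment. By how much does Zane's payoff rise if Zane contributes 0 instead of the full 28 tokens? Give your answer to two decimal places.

Switching from a contribution of 28 to 0 lets Zane keep an extra 28 tokens, but lowers the planting fund by 28, which costs Zane their own share of that drop: 2.3/7 × 28 = 9.20.
Net gain = 28 − 9.20 = 18.80. The private return per contributed unit (0.3286) is below 1, so free-riding is indeed the best response regardless of what the others do.

18.80 tokens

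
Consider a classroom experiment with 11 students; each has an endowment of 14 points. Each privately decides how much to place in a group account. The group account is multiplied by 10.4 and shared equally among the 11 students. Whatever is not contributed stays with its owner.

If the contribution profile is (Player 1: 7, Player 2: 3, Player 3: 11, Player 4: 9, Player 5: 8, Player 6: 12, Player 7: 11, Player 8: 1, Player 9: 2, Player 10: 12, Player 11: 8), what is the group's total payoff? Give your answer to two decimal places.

Total contributed: 7 + 3 + 11 + 9 + 8 + 12 + 11 + 1 + 2 + 12 + 8 = 84; total kept: 11 × 14 − 84 = 70.
The group account pays out 10.4 × 84 = 873.60 in aggregate.
Group total = 70 + 873.60 = 943.60.

943.60 points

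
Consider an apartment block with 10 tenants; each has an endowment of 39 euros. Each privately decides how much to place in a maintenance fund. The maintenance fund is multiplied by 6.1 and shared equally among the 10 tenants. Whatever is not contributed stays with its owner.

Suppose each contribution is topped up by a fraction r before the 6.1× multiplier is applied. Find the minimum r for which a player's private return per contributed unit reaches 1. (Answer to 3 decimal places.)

With matching at rate r, one contributed unit becomes (1 + r) in the maintenance fund and returns 6.1 × (1 + r) / 10 to the contributor.
Setting this equal to 1: 1 + r = 10/6.1 = 1.6393.
So the minimum matching rate is r = 1.6393 − 1 = 0.639.

0.639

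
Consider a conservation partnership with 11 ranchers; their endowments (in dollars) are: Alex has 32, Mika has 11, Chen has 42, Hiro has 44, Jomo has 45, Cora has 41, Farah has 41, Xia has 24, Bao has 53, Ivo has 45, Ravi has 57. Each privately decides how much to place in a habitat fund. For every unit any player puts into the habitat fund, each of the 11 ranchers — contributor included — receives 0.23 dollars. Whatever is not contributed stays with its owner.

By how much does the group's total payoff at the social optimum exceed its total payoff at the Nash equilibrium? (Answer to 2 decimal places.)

665.55 dollars

The private return per contributed unit is 0.23 < 1 for everyone, so the Nash equilibrium is zero contribution and the group total is Σ E_j = 32 + 11 + 42 + 44 + 45 + 41 + 41 + 24 + 53 + 45 + 57 = 435.
Each contributed unit returns 2.530 to the group, so the social optimum is full contribution by everyone: group total = 2.530 × 435 = 1100.55.
Efficiency loss = (2.530 − 1) × 435 = 665.55.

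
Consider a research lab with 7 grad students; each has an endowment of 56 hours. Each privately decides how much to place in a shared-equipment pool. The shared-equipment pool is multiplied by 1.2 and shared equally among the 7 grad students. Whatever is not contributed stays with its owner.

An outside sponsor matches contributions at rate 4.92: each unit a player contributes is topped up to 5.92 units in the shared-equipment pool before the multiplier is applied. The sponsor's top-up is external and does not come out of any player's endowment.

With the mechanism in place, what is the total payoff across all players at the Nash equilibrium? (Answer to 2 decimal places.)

2784.77 hours

Under the mechanism each unit contributed yields 1.2 × 5.92 / 7 = 1.0149 back to its contributor per unit of net cost, which exceeds 1, making full contribution the dominant choice for everyone.
So the Nash equilibrium is full contribution by all 7; the group earns 1.2 × 5.92 × 392 = 2784.77.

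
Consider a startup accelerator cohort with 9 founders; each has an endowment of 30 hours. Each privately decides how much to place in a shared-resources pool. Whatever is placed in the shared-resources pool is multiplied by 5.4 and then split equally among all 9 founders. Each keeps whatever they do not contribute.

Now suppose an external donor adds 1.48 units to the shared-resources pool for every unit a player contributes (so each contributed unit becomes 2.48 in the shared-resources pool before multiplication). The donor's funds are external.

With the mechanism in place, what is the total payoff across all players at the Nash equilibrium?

The effective private return per unit is now 5.4 × 2.48 / 9 = 1.4880 > 1, so every player's dominant strategy flips to full contribution.
At the Nash equilibrium everyone contributes 30. Group total payoff = 5.4 × 2.48 × 270 = 3615.84.

3615.84 hours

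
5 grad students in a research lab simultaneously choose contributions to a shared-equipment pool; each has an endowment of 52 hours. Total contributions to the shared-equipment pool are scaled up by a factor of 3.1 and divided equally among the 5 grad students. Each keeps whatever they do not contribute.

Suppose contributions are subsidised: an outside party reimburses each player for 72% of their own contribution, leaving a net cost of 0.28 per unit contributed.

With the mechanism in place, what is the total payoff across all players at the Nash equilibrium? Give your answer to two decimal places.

Under the mechanism each unit contributed yields (3.1/5) / 0.28 = 2.2143 back to its contributor per unit of net cost, which exceeds 1, making full contribution the dominant choice for everyone.
So the Nash equilibrium is full contribution by all 5; the group earns 5 × (52 × 0.72 + 3.1 × 52) = 993.20.

993.20 hours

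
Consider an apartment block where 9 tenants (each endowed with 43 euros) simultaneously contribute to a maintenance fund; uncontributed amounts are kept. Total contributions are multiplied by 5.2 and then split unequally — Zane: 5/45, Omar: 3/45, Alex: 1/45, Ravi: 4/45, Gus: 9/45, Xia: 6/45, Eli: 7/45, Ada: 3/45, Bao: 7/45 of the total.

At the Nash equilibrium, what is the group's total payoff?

567.60 euros

For player j, contributing a unit is worthwhile iff 5.2 × (j's share) ≥ 1, i.e. iff j's share is at least 0.1923.
The only share above 0.1923 is Gus's 9/45, contributing 43; the remaining 8 contribute 0. Total contributed: 43.
The maintenance fund pays out 5.2 × 43 = 223.60 in total (split across the unequal shares, but the aggregate is all that matters for the group sum).
The 8 free-riders keep 43 each, adding 344. Group total = 344 + 223.60 = 567.60.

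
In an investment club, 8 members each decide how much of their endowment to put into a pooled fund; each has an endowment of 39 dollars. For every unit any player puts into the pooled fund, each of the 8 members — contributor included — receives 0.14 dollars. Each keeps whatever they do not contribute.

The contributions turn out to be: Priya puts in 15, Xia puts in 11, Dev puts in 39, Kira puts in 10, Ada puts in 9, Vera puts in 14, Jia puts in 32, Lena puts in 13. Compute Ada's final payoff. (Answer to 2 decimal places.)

Total contributed: 15 + 11 + 39 + 10 + 9 + 14 + 32 + 13 = 143.
Each receives 0.14 × 143 = 20.02 from the pooled fund.
Ada keeps 39 − 9 = 30, so Ada's payoff is 30 + 20.02 = 50.02.

50.02 dollars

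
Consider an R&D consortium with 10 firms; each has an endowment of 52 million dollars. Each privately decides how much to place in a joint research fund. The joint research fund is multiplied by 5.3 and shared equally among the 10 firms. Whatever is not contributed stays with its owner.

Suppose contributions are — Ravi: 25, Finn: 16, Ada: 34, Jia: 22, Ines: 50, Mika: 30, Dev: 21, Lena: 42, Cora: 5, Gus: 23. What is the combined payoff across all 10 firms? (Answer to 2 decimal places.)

Total contributed: 25 + 16 + 34 + 22 + 50 + 30 + 21 + 42 + 5 + 23 = 268; total kept: 10 × 52 − 268 = 252.
The joint research fund pays out 5.3 × 268 = 1420.40 in aggregate.
Group total = 252 + 1420.40 = 1672.40.

1672.40 million dollars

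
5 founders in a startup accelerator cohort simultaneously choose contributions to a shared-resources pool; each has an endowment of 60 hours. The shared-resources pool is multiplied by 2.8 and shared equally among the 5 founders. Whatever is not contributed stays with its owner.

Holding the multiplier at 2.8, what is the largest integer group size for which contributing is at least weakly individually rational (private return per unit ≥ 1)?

2

Private return per unit is 2.8/(group size), which is ≥ 1 whenever the group size is ≤ 2.8.
The largest such integer is 2.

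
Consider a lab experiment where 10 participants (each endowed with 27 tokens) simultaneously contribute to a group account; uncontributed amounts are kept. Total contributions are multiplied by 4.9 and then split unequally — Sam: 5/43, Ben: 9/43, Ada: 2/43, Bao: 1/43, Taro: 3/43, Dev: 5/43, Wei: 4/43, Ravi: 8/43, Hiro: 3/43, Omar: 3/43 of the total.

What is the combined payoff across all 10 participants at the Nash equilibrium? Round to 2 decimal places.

375.30 tokens

A player with share s gets back 4.9·s per unit contributed, so full contribution is dominant for anyone with s > 1/4.9 = 0.2041 and zero contribution is dominant for anyone below.
Ben alone (share 9/43) is above the threshold, contributing 27; the remaining 9 contribute 0. Total contributed: 27.
The group account pays out 4.9 × 27 = 132.30 in total (split across the unequal shares, but the aggregate is all that matters for the group sum).
The 9 free-riders keep 27 each, adding 243. Group total = 243 + 132.30 = 375.30.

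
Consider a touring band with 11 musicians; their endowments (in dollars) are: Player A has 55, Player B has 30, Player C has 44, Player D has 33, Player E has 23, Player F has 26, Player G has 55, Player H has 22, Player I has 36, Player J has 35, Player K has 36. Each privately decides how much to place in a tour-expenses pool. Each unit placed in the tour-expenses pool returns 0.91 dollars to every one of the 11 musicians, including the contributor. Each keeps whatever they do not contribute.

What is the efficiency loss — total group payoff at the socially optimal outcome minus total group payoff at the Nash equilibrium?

The private return per contributed unit is 0.91 < 1 for everyone, so the Nash equilibrium is zero contribution and the group total is Σ E_j = 55 + 30 + 44 + 33 + 23 + 26 + 55 + 22 + 36 + 35 + 36 = 395.
Each contributed unit returns 10.010 to the group, so the social optimum is full contribution by everyone: group total = 10.010 × 395 = 3953.95.
Efficiency loss = (10.010 − 1) × 395 = 3558.95.

3558.95 dollars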